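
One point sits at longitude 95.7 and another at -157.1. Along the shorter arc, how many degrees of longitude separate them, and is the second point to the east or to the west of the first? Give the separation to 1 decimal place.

Raw difference: -157.1 − 95.7 = -252.8°.
Normalise into (−180°, 180°]: -252.8° + 360° = 107.2°.
Positive ⇒ the second point lies to the east; separation 107.2°.

107.2° east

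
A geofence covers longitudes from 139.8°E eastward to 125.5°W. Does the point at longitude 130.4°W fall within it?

Band width going east from +139.8° to -125.5°: ((-125.5 − 139.8) mod 360) = 94.7°.
Offset of -130.4° east of the west edge: ((-130.4 − 139.8) mod 360) = 89.8°.
89.8° ≤ 94.7° ⇒ inside.

Yes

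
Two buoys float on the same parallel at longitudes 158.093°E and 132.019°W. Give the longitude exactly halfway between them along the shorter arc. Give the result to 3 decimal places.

Signed shortest Δλ from +158.093° to -132.019° is +69.888°.
Midpoint longitude = +158.093° + (+69.888°)/2 = +158.093° + 34.944° = +193.037°.
Normalise into (−180°, 180°]: -166.963°.
(The naïve average (+158.093 + -132.019)/2 = 13.037° is on the wrong side of the globe.)

166.963°W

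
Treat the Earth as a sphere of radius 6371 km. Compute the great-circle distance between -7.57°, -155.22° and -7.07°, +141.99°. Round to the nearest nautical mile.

Δλ = 141.99 − -155.22 = 297.21°; wrapped into (−180°, 180°]: -62.79°.
Δφ = -7.07 − -7.57 = 0.50°.
a = sin²(Δφ/2) + cos φ₁ · cos φ₂ · sin²(Δλ/2) = 0.266982.
c = 2·atan2(√a, √(1−a)) = 1.08599 rad → d = 6371·c ≈ 6918.85 km ≈ 3735.88 nmi.

3736 nmi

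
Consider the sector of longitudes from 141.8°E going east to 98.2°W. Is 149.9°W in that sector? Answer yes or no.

Band width going east from +141.8° to -98.2°: ((-98.2 − 141.8) mod 360) = 120.0°.
Offset of -149.9° east of the west edge: ((-149.9 − 141.8) mod 360) = 68.3°.
68.3° ≤ 120.0° ⇒ inside.

Yes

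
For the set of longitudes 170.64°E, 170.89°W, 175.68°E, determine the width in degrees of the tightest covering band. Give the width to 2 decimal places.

18.47°

Sort the longitudes: -170.89°, +170.64°, +175.68°.
Eastward gaps between consecutive values (wrapping around): 341.53°, 5.04°, 13.43°.
Largest gap = 341.53° ⇒ minimal covering band is its complement: 360° − 341.53° = 18.47°.
Band runs from +170.64° eastward to -170.89°, crossing the antimeridian.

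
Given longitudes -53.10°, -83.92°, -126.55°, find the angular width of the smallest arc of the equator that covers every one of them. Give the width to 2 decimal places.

Sort the longitudes: -126.55°, -83.92°, -53.10°.
Eastward gaps between consecutive values (wrapping around): 42.63°, 30.82°, 286.55°.
Largest gap = 286.55° ⇒ minimal covering band is its complement: 360° − 286.55° = 73.45°.
Band runs from -126.55° eastward to -53.10°.

73.45°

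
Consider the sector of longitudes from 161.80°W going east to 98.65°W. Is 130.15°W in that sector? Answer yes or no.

Band width going east from -161.80° to -98.65°: ((-98.65 − -161.80) mod 360) = 63.15°.
Offset of -130.15° east of the west edge: ((-130.15 − -161.80) mod 360) = 31.65°.
31.65° ≤ 63.15° ⇒ inside.

Yes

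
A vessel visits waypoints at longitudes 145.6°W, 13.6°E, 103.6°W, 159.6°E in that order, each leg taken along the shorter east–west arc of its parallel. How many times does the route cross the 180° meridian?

1

Leg 1: -145.6° → +13.6°, shortest Δλ = 159.2° (east) — does not cross 180°.
Leg 2: +13.6° → -103.6°, shortest Δλ = -117.2° (west) — does not cross 180°.
Leg 3: -103.6° → +159.6°, shortest Δλ = -96.8° (west) — crosses 180°.
Total crossings: 1.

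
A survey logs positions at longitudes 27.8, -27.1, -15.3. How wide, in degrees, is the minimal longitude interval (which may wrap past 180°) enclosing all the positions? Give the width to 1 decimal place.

54.9°

Sort the longitudes: -27.1°, -15.3°, +27.8°.
Eastward gaps between consecutive values (wrapping around): 11.8°, 43.1°, 305.1°.
Largest gap = 305.1° ⇒ minimal covering band is its complement: 360° − 305.1° = 54.9°.
Band runs from -27.1° eastward to +27.8°.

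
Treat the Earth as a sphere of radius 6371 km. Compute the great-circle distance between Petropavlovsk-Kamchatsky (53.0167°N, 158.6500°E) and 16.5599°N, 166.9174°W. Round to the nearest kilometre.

5038 km

Δλ = -166.9174 − 158.6500 = -325.5674°; wrapped into (−180°, 180°]: 34.4326°.
Δφ = 16.5599 − 53.0167 = -36.4568°.
a = sin²(Δφ/2) + cos φ₁ · cos φ₂ · sin²(Δλ/2) = 0.148363.
c = 2·atan2(√a, √(1−a)) = 0.79080 rad → d = 6371·c ≈ 5038.20 km.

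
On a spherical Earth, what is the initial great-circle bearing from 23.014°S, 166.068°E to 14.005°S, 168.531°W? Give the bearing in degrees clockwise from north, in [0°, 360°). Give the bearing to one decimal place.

73.9°

Δλ = -168.531 − 166.068 = -334.599°; wrapped into (−180°, 180°]: 25.401°.
θ = atan2( sin Δλ · cos φ₂ , cos φ₁ · sin φ₂ − sin φ₁ · cos φ₂ · cos Δλ )
  = atan2(0.41620, 0.11992) = 73.927° → normalised to [0°, 360°): 73.927°.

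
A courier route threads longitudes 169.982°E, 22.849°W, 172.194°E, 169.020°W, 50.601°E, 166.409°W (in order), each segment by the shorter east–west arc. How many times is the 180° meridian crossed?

5

Leg 1: +169.982° → -22.849°, shortest Δλ = 167.169° (east) — crosses 180°.
Leg 2: -22.849° → +172.194°, shortest Δλ = -164.957° (west) — crosses 180°.
Leg 3: +172.194° → -169.020°, shortest Δλ = 18.786° (east) — crosses 180°.
Leg 4: -169.020° → +50.601°, shortest Δλ = -140.379° (west) — crosses 180°.
Leg 5: +50.601° → -166.409°, shortest Δλ = 142.99° (east) — crosses 180°.
Total crossings: 5.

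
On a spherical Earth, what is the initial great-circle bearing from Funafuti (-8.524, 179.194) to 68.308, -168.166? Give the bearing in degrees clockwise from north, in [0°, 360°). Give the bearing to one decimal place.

4.8°

Δλ = -168.166 − 179.194 = -347.360°; wrapped into (−180°, 180°]: 12.640°.
θ = atan2( sin Δλ · cos φ₂ , cos φ₁ · sin φ₂ − sin φ₁ · cos φ₂ · cos Δλ )
  = atan2(0.08088, 0.97238) = 4.755° → normalised to [0°, 360°): 4.755°.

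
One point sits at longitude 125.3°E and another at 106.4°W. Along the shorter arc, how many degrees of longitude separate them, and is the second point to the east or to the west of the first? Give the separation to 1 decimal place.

128.3° east

Raw difference: -106.4 − 125.3 = -231.7°.
Normalise into (−180°, 180°]: -231.7° + 360° = 128.3°.
Positive ⇒ the second point lies to the east; separation 128.3°.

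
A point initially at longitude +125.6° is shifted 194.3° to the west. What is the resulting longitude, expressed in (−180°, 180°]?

Start at +125.6°; shift −194.3° → -68.7°.
-68.7° already lies in (−180°, 180°].

-68.7°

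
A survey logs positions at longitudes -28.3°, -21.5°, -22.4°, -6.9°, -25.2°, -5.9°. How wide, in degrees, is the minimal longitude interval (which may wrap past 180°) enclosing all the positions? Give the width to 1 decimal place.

Sort the longitudes: -28.3°, -25.2°, -22.4°, -21.5°, -6.9°, -5.9°.
Eastward gaps between consecutive values (wrapping around): 3.1°, 2.8°, 0.9°, 14.6°, 1.0°, 337.6°.
Largest gap = 337.6° ⇒ minimal covering band is its complement: 360° − 337.6° = 22.4°.
Band runs from -28.3° eastward to -5.9°.

22.4°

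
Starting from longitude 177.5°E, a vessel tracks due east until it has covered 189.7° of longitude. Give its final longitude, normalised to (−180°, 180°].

7.2°E

Start at +177.5°; shift +189.7° → +367.2°.
+367.2° lies outside (−180°, 180°]; subtract 360° → +7.2°.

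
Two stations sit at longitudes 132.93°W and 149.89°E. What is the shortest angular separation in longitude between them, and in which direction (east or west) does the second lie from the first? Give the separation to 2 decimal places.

77.18° west

Raw difference: 149.89 − -132.93 = 282.82°.
Normalise into (−180°, 180°]: 282.82° − 360° = -77.18°.
Negative ⇒ the second point lies to the west; separation 77.18°.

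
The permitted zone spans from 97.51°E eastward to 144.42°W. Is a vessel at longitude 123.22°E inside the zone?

Yes

Band width going east from +97.51° to -144.42°: ((-144.42 − 97.51) mod 360) = 118.07°.
Offset of +123.22° east of the west edge: ((123.22 − 97.51) mod 360) = 25.71°.
25.71° ≤ 118.07° ⇒ inside.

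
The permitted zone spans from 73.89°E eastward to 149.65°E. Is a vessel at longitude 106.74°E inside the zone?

Band width going east from +73.89° to +149.65°: ((149.65 − 73.89) mod 360) = 75.76°.
Offset of +106.74° east of the west edge: ((106.74 − 73.89) mod 360) = 32.85°.
32.85° ≤ 75.76° ⇒ inside.

Yes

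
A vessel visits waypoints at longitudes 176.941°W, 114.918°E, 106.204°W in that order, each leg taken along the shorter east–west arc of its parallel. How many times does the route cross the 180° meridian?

Leg 1: -176.941° → +114.918°, shortest Δλ = -68.141° (west) — crosses 180°.
Leg 2: +114.918° → -106.204°, shortest Δλ = 138.878° (east) — crosses 180°.
Total crossings: 2.

2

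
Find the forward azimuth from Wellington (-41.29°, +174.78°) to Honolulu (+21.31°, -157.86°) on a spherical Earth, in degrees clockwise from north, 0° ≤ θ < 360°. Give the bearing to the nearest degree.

28°

Δλ = -157.86 − 174.78 = -332.64°; wrapped into (−180°, 180°]: 27.36°.
θ = atan2( sin Δλ · cos φ₂ , cos φ₁ · sin φ₂ − sin φ₁ · cos φ₂ · cos Δλ )
  = atan2(0.42816, 0.81905) = 27.598° → normalised to [0°, 360°): 27.598°.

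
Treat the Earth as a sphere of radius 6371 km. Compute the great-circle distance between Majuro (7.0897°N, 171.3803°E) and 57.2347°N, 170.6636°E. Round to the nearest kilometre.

Δλ = 170.6636 − 171.3803 = -0.7167°.
Δφ = 57.2347 − 7.0897 = 50.1450°.
a = sin²(Δφ/2) + cos φ₁ · cos φ₂ · sin²(Δλ/2) = 0.179598.
c = 2·atan2(√a, √(1−a)) = 0.87525 rad → d = 6371·c ≈ 5576.22 km.

5576 km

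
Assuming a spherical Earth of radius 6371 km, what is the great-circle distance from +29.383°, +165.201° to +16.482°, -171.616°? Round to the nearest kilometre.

Δλ = -171.616 − 165.201 = -336.817°; wrapped into (−180°, 180°]: 23.183°.
Δφ = 16.482 − 29.383 = -12.901°.
a = sin²(Δφ/2) + cos φ₁ · cos φ₂ · sin²(Δλ/2) = 0.046356.
c = 2·atan2(√a, √(1−a)) = 0.43401 rad → d = 6371·c ≈ 2765.06 km.

2765 km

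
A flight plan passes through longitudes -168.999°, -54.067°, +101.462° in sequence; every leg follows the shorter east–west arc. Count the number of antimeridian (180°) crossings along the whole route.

Leg 1: -168.999° → -54.067°, shortest Δλ = 114.932° (east) — does not cross 180°.
Leg 2: -54.067° → +101.462°, shortest Δλ = 155.529° (east) — does not cross 180°.
Total crossings: 0.

0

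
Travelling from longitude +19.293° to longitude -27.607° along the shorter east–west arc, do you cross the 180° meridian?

Signed shortest Δλ = ((-27.607 − 19.293 + 180) mod 360) − 180 = -46.9°.
Going west by 46.9° from +19.293° reaches -27.607° without touching 180°.

No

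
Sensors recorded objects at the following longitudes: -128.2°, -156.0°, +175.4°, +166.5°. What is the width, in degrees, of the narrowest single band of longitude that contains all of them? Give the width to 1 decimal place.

65.3°

Sort the longitudes: -156.0°, -128.2°, +166.5°, +175.4°.
Eastward gaps between consecutive values (wrapping around): 27.8°, 294.7°, 8.9°, 28.6°.
Largest gap = 294.7° ⇒ minimal covering band is its complement: 360° − 294.7° = 65.3°.
Band runs from +166.5° eastward to -128.2°, crossing the antimeridian.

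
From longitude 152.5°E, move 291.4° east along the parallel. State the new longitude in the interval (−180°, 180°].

83.9°E

Start at +152.5°; shift +291.4° → +443.9°.
+443.9° lies outside (−180°, 180°]; subtract 360° → +83.9°.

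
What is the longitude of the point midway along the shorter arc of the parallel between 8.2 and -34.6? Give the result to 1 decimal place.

Signed shortest Δλ from +8.2° to -34.6° is -42.8°.
Midpoint longitude = +8.2° + (-42.8°)/2 = +8.2° − 21.4° = -13.2°.

-13.2°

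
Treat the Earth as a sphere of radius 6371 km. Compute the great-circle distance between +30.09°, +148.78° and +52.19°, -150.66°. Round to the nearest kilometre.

Δλ = -150.66 − 148.78 = -299.44°; wrapped into (−180°, 180°]: 60.56°.
Δφ = 52.19 − 30.09 = 22.10°.
a = sin²(Δφ/2) + cos φ₁ · cos φ₂ · sin²(Δλ/2) = 0.171594.
c = 2·atan2(√a, √(1−a)) = 0.85421 rad → d = 6371·c ≈ 5442.20 km.

5442 km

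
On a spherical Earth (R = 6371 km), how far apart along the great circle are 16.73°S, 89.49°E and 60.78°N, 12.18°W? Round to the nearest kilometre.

Δλ = -12.18 − 89.49 = -101.67°.
Δφ = 60.78 − -16.73 = 77.51°.
a = sin²(Δφ/2) + cos φ₁ · cos φ₂ · sin²(Δλ/2) = 0.672898.
c = 2·atan2(√a, √(1−a)) = 1.92388 rad → d = 6371·c ≈ 12257.06 km.

12257 km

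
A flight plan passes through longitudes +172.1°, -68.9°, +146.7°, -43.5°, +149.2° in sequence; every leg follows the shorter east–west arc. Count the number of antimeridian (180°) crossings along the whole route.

4

Leg 1: +172.1° → -68.9°, shortest Δλ = 119.0° (east) — crosses 180°.
Leg 2: -68.9° → +146.7°, shortest Δλ = -144.4° (west) — crosses 180°.
Leg 3: +146.7° → -43.5°, shortest Δλ = 169.8° (east) — crosses 180°.
Leg 4: -43.5° → +149.2°, shortest Δλ = -167.3° (west) — crosses 180°.
Total crossings: 4.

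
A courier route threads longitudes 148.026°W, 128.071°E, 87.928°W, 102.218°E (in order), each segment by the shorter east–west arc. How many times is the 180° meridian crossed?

3

Leg 1: -148.026° → +128.071°, shortest Δλ = -83.903° (west) — crosses 180°.
Leg 2: +128.071° → -87.928°, shortest Δλ = 144.001° (east) — crosses 180°.
Leg 3: -87.928° → +102.218°, shortest Δλ = -169.854° (west) — crosses 180°.
Total crossings: 3.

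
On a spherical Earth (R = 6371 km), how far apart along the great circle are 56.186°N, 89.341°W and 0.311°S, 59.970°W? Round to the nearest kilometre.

Δλ = -59.970 − -89.341 = 29.371°.
Δφ = -0.311 − 56.186 = -56.497°.
a = sin²(Δφ/2) + cos φ₁ · cos φ₂ · sin²(Δλ/2) = 0.259775.
c = 2·atan2(√a, √(1−a)) = 1.06963 rad → d = 6371·c ≈ 6814.60 km.

6815 km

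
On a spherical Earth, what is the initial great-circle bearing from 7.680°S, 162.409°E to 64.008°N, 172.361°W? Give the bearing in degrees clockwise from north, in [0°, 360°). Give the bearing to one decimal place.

Δλ = -172.361 − 162.409 = -334.770°; wrapped into (−180°, 180°]: 25.230°.
θ = atan2( sin Δλ · cos φ₂ , cos φ₁ · sin φ₂ − sin φ₁ · cos φ₂ · cos Δλ )
  = atan2(0.18680, 0.94377) = 11.196° → normalised to [0°, 360°): 11.196°.

11.2°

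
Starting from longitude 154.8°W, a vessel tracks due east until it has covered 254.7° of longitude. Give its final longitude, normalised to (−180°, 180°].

Start at -154.8°; shift +254.7° → +99.9°.
+99.9° already lies in (−180°, 180°].

99.9°E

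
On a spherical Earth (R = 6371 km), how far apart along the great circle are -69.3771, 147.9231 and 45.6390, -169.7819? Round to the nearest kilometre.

13248 km

Δλ = -169.7819 − 147.9231 = -317.7050°; wrapped into (−180°, 180°]: 42.2950°.
Δφ = 45.6390 − -69.3771 = 115.0161°.
a = sin²(Δφ/2) + cos φ₁ · cos φ₂ · sin²(Δλ/2) = 0.743489.
c = 2·atan2(√a, √(1−a)) = 2.07942 rad → d = 6371·c ≈ 13248.00 km.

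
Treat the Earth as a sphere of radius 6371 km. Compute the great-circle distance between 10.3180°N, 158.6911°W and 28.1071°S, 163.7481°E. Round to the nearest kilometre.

Δλ = 163.7481 − -158.6911 = 322.4392°; wrapped into (−180°, 180°]: -37.5608°.
Δφ = -28.1071 − 10.3180 = -38.4251°.
a = sin²(Δφ/2) + cos φ₁ · cos φ₂ · sin²(Δλ/2) = 0.198234.
c = 2·atan2(√a, √(1−a)) = 0.92287 rad → d = 6371·c ≈ 5879.63 km.

5880 km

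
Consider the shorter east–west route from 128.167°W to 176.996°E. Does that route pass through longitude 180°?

Yes

Naïve |176.996 − -128.167| = 305.163° > 180°, so the shorter arc goes the other way round — across 180°.
Signed shortest Δλ = ((176.996 − -128.167 + 180) mod 360) − 180 = -54.837°.
Going west by 54.837° from -128.167° passes through 180° before reaching +176.996°.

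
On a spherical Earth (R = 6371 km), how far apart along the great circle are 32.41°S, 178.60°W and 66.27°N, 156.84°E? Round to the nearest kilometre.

11171 km

Δλ = 156.84 − -178.60 = 335.44°; wrapped into (−180°, 180°]: -24.56°.
Δφ = 66.27 − -32.41 = 98.68°.
a = sin²(Δφ/2) + cos φ₁ · cos φ₂ · sin²(Δλ/2) = 0.590827.
c = 2·atan2(√a, √(1−a)) = 1.75346 rad → d = 6371·c ≈ 11171.32 km.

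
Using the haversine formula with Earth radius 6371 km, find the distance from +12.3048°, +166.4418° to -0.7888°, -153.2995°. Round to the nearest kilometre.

Δλ = -153.2995 − 166.4418 = -319.7413°; wrapped into (−180°, 180°]: 40.2587°.
Δφ = -0.7888 − 12.3048 = -13.0936°.
a = sin²(Δφ/2) + cos φ₁ · cos φ₂ · sin²(Δλ/2) = 0.128701.
c = 2·atan2(√a, √(1−a)) = 0.73385 rad → d = 6371·c ≈ 4675.38 km.

4675 km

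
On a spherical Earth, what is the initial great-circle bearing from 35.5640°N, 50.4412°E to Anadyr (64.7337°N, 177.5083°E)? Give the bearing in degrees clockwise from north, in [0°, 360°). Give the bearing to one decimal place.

Δλ = 177.5083 − 50.4412 = 127.0671°.
θ = atan2( sin Δλ · cos φ₂ , cos φ₁ · sin φ₂ − sin φ₁ · cos φ₂ · cos Δλ )
  = atan2(0.34058, 0.88528) = 21.042° → normalised to [0°, 360°): 21.042°.

21.0°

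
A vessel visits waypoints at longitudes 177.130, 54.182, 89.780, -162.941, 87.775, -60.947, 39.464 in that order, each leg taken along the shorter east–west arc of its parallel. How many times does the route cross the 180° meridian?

Leg 1: +177.130° → +54.182°, shortest Δλ = -122.948° (west) — does not cross 180°.
Leg 2: +54.182° → +89.780°, shortest Δλ = 35.598° (east) — does not cross 180°.
Leg 3: +89.780° → -162.941°, shortest Δλ = 107.279° (east) — crosses 180°.
Leg 4: -162.941° → +87.775°, shortest Δλ = -109.284° (west) — crosses 180°.
Leg 5: +87.775° → -60.947°, shortest Δλ = -148.722° (west) — does not cross 180°.
Leg 6: -60.947° → +39.464°, shortest Δλ = 100.411° (east) — does not cross 180°.
Total crossings: 2.

2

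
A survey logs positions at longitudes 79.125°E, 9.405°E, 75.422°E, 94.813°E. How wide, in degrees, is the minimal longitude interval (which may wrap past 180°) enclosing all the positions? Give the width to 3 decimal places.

85.408°

Sort the longitudes: +9.405°, +75.422°, +79.125°, +94.813°.
Eastward gaps between consecutive values (wrapping around): 66.017°, 3.703°, 15.688°, 274.592°.
Largest gap = 274.592° ⇒ minimal covering band is its complement: 360° − 274.592° = 85.408°.
Band runs from +9.405° eastward to +94.813°.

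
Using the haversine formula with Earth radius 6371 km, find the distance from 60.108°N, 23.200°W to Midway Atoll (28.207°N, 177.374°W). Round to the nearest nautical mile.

Δλ = -177.374 − -23.200 = -154.174°.
Δφ = 28.207 − 60.108 = -31.901°.
a = sin²(Δφ/2) + cos φ₁ · cos φ₂ · sin²(Δλ/2) = 0.492770.
c = 2·atan2(√a, √(1−a)) = 1.55634 rad → d = 6371·c ≈ 9915.41 km ≈ 5353.89 nmi.

5354 nmi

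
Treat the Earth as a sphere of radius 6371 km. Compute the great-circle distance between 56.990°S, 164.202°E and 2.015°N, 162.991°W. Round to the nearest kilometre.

Δλ = -162.991 − 164.202 = -327.193°; wrapped into (−180°, 180°]: 32.807°.
Δφ = 2.015 − -56.990 = 59.005°.
a = sin²(Δφ/2) + cos φ₁ · cos φ₂ · sin²(Δλ/2) = 0.285938.
c = 2·atan2(√a, √(1−a)) = 1.12838 rad → d = 6371·c ≈ 7188.91 km.

7189 km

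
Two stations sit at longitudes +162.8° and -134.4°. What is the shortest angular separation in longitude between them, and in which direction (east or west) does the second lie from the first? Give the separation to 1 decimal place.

Raw difference: -134.4 − 162.8 = -297.2°.
Normalise into (−180°, 180°]: -297.2° + 360° = 62.8°.
Positive ⇒ the second point lies to the east; separation 62.8°.

62.8° east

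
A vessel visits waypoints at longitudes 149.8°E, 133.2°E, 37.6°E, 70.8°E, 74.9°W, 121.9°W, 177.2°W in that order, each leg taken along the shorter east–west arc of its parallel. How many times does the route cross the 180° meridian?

0

Leg 1: +149.8° → +133.2°, shortest Δλ = -16.6° (west) — does not cross 180°.
Leg 2: +133.2° → +37.6°, shortest Δλ = -95.6° (west) — does not cross 180°.
Leg 3: +37.6° → +70.8°, shortest Δλ = 33.2° (east) — does not cross 180°.
Leg 4: +70.8° → -74.9°, shortest Δλ = -145.7° (west) — does not cross 180°.
Leg 5: -74.9° → -121.9°, shortest Δλ = -47.0° (west) — does not cross 180°.
Leg 6: -121.9° → -177.2°, shortest Δλ = -55.3° (west) — does not cross 180°.
Total crossings: 0.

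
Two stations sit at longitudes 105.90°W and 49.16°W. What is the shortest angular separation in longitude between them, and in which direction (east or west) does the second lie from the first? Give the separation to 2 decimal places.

56.74° east

Raw difference: -49.16 − -105.90 = 56.74°.
Normalise into (−180°, 180°]: 56.74° stays 56.74°.
Positive ⇒ the second point lies to the east; separation 56.74°.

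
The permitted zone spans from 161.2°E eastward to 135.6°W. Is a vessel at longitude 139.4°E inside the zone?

No

Band width going east from +161.2° to -135.6°: ((-135.6 − 161.2) mod 360) = 63.2°.
Offset of +139.4° east of the west edge: ((139.4 − 161.2) mod 360) = 338.2°.
338.2° > 63.2° ⇒ outside.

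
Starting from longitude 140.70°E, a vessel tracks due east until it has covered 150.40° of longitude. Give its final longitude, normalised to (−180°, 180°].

68.90°W

Start at +140.70°; shift +150.40° → +291.10°.
+291.10° lies outside (−180°, 180°]; subtract 360° → -68.90°.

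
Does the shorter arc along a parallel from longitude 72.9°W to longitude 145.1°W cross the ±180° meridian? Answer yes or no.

No

Signed shortest Δλ = ((-145.1 − -72.9 + 180) mod 360) − 180 = -72.2°.
Going west by 72.2° from -72.9° reaches -145.1° without touching 180°.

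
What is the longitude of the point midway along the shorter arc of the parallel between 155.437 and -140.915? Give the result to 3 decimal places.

Signed shortest Δλ from +155.437° to -140.915° is +63.648°.
Midpoint longitude = +155.437° + (+63.648°)/2 = +155.437° + 31.824° = +187.261°.
Normalise into (−180°, 180°]: -172.739°.
(The naïve average (+155.437 + -140.915)/2 = 7.261° is on the wrong side of the globe.)

-172.739°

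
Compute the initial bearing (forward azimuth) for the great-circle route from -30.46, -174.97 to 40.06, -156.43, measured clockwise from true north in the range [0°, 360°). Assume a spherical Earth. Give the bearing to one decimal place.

Δλ = -156.43 − -174.97 = 18.54°.
θ = atan2( sin Δλ · cos φ₂ , cos φ₁ · sin φ₂ − sin φ₁ · cos φ₂ · cos Δλ )
  = atan2(0.24336, 0.92262) = 14.777° → normalised to [0°, 360°): 14.777°.

14.8°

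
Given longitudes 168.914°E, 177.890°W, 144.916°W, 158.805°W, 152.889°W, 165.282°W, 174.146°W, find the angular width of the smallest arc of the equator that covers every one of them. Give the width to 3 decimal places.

46.170°

Sort the longitudes: -177.890°, -174.146°, -165.282°, -158.805°, -152.889°, -144.916°, +168.914°.
Eastward gaps between consecutive values (wrapping around): 3.744°, 8.864°, 6.477°, 5.916°, 7.973°, 313.830°, 13.196°.
Largest gap = 313.830° ⇒ minimal covering band is its complement: 360° − 313.830° = 46.170°.
Band runs from +168.914° eastward to -144.916°, crossing the antimeridian.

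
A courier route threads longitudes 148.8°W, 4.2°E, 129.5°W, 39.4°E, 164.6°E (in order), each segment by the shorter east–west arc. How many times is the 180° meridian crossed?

Leg 1: -148.8° → +4.2°, shortest Δλ = 153.0° (east) — does not cross 180°.
Leg 2: +4.2° → -129.5°, shortest Δλ = -133.7° (west) — does not cross 180°.
Leg 3: -129.5° → +39.4°, shortest Δλ = 168.9° (east) — does not cross 180°.
Leg 4: +39.4° → +164.6°, shortest Δλ = 125.2° (east) — does not cross 180°.
Total crossings: 0.

0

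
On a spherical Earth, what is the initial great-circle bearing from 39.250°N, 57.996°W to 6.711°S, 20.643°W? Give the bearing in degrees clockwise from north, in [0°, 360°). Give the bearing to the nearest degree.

Δλ = -20.643 − -57.996 = 37.353°.
θ = atan2( sin Δλ · cos φ₂ , cos φ₁ · sin φ₂ − sin φ₁ · cos φ₂ · cos Δλ )
  = atan2(0.60257, -0.59000) = 134.396° → normalised to [0°, 360°): 134.396°.

134°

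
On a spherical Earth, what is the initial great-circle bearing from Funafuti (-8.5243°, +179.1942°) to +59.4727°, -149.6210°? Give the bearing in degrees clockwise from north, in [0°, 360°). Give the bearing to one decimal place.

Δλ = -149.6210 − 179.1942 = -328.8152°; wrapped into (−180°, 180°]: 31.1848°.
θ = atan2( sin Δλ · cos φ₂ , cos φ₁ · sin φ₂ − sin φ₁ · cos φ₂ · cos Δλ )
  = atan2(0.26302, 0.91628) = 16.016° → normalised to [0°, 360°): 16.016°.

16.0°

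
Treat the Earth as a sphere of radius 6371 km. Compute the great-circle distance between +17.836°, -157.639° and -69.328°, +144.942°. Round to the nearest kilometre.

10682 km

Δλ = 144.942 − -157.639 = 302.581°; wrapped into (−180°, 180°]: -57.419°.
Δφ = -69.328 − 17.836 = -87.164°.
a = sin²(Δφ/2) + cos φ₁ · cos φ₂ · sin²(Δλ/2) = 0.552806.
c = 2·atan2(√a, √(1−a)) = 1.67661 rad → d = 6371·c ≈ 10681.66 km.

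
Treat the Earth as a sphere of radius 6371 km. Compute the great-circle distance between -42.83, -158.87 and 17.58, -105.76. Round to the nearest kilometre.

Δλ = -105.76 − -158.87 = 53.11°.
Δφ = 17.58 − -42.83 = 60.41°.
a = sin²(Δφ/2) + cos φ₁ · cos φ₂ · sin²(Δλ/2) = 0.392831.
c = 2·atan2(√a, √(1−a)) = 1.35478 rad → d = 6371·c ≈ 8631.32 km.

8631 km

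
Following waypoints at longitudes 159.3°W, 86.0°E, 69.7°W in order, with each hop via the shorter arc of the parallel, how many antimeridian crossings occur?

1

Leg 1: -159.3° → +86.0°, shortest Δλ = -114.7° (west) — crosses 180°.
Leg 2: +86.0° → -69.7°, shortest Δλ = -155.7° (west) — does not cross 180°.
Total crossings: 1.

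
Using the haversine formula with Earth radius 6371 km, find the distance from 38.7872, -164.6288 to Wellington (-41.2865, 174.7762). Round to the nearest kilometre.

Δλ = 174.7762 − -164.6288 = 339.4050°; wrapped into (−180°, 180°]: -20.5950°.
Δφ = -41.2865 − 38.7872 = -80.0737°.
a = sin²(Δφ/2) + cos φ₁ · cos φ₂ · sin²(Δλ/2) = 0.432526.
c = 2·atan2(√a, √(1−a)) = 1.43543 rad → d = 6371·c ≈ 9145.16 km.

9145 km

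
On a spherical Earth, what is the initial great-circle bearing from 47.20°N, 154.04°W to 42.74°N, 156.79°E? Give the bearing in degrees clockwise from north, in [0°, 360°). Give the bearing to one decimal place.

Δλ = 156.79 − -154.04 = 310.83°; wrapped into (−180°, 180°]: -49.17°.
θ = atan2( sin Δλ · cos φ₂ , cos φ₁ · sin φ₂ − sin φ₁ · cos φ₂ · cos Δλ )
  = atan2(-0.55572, 0.10879) = -78.924° → normalised to [0°, 360°): 281.076°.

281.1°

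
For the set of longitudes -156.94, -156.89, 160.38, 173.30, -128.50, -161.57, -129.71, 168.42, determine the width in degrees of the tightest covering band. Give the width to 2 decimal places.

Sort the longitudes: -161.57°, -156.94°, -156.89°, -129.71°, -128.50°, +160.38°, +168.42°, +173.30°.
Eastward gaps between consecutive values (wrapping around): 4.63°, 0.05°, 27.18°, 1.21°, 288.88°, 8.04°, 4.88°, 25.13°.
Largest gap = 288.88° ⇒ minimal covering band is its complement: 360° − 288.88° = 71.12°.
Band runs from +160.38° eastward to -128.50°, crossing the antimeridian.

71.12°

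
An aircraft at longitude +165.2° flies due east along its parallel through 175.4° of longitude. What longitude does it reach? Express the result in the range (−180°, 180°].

-19.4°

Start at +165.2°; shift +175.4° → +340.6°.
+340.6° lies outside (−180°, 180°]; subtract 360° → -19.4°.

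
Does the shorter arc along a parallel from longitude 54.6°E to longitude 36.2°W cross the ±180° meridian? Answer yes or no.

Signed shortest Δλ = ((-36.2 − 54.6 + 180) mod 360) − 180 = -90.8°.
Going west by 90.8° from +54.6° reaches -36.2° without touching 180°.

No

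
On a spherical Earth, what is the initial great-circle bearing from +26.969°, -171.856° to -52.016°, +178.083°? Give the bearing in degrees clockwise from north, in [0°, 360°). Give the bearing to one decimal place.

186.3°

Δλ = 178.083 − -171.856 = 349.939°; wrapped into (−180°, 180°]: -10.061°.
θ = atan2( sin Δλ · cos φ₂ , cos φ₁ · sin φ₂ − sin φ₁ · cos φ₂ · cos Δλ )
  = atan2(-0.10752, -0.97729) = -173.722° → normalised to [0°, 360°): 186.278°.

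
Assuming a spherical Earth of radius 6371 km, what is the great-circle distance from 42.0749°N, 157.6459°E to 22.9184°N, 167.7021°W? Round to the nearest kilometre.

3845 km

Δλ = -167.7021 − 157.6459 = -325.3480°; wrapped into (−180°, 180°]: 34.6520°.
Δφ = 22.9184 − 42.0749 = -19.1565°.
a = sin²(Δφ/2) + cos φ₁ · cos φ₂ · sin²(Δλ/2) = 0.088322.
c = 2·atan2(√a, √(1−a)) = 0.60350 rad → d = 6371·c ≈ 3844.88 km.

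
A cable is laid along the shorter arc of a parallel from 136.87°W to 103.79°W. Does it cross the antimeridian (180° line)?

No

Signed shortest Δλ = ((-103.79 − -136.87 + 180) mod 360) − 180 = 33.08°.
Going east by 33.08° from -136.87° reaches -103.79° without touching 180°.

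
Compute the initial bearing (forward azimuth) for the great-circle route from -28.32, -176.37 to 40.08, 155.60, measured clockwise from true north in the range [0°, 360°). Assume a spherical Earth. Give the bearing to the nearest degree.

Δλ = 155.60 − -176.37 = 331.97°; wrapped into (−180°, 180°]: -28.03°.
θ = atan2( sin Δλ · cos φ₂ , cos φ₁ · sin φ₂ − sin φ₁ · cos φ₂ · cos Δλ )
  = atan2(-0.35957, 0.88720) = -22.062° → normalised to [0°, 360°): 337.938°.

338°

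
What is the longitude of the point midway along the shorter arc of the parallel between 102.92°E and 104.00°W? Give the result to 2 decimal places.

179.46°E

Signed shortest Δλ from +102.92° to -104.00° is +153.08°.
Midpoint longitude = +102.92° + (+153.08°)/2 = +102.92° + 76.54° = +179.46°.
(The naïve average (+102.92 + -104.00)/2 = -0.54° is on the wrong side of the globe.)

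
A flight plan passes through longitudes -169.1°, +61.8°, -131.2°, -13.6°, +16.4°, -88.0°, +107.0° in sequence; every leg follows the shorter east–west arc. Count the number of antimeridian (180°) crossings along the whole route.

3

Leg 1: -169.1° → +61.8°, shortest Δλ = -129.1° (west) — crosses 180°.
Leg 2: +61.8° → -131.2°, shortest Δλ = 167.0° (east) — crosses 180°.
Leg 3: -131.2° → -13.6°, shortest Δλ = 117.6° (east) — does not cross 180°.
Leg 4: -13.6° → +16.4°, shortest Δλ = 30.0° (east) — does not cross 180°.
Leg 5: +16.4° → -88.0°, shortest Δλ = -104.4° (west) — does not cross 180°.
Leg 6: -88.0° → +107.0°, shortest Δλ = -165.0° (west) — crosses 180°.
Total crossings: 3.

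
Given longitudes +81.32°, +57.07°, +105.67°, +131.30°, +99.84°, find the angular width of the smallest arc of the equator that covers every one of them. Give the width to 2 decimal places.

74.23°

Sort the longitudes: +57.07°, +81.32°, +99.84°, +105.67°, +131.30°.
Eastward gaps between consecutive values (wrapping around): 24.25°, 18.52°, 5.83°, 25.63°, 285.77°.
Largest gap = 285.77° ⇒ minimal covering band is its complement: 360° − 285.77° = 74.23°.
Band runs from +57.07° eastward to +131.30°.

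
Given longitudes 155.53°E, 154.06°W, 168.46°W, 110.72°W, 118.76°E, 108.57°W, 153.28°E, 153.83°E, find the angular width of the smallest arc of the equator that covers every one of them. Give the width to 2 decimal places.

132.67°

Sort the longitudes: -168.46°, -154.06°, -110.72°, -108.57°, +118.76°, +153.28°, +153.83°, +155.53°.
Eastward gaps between consecutive values (wrapping around): 14.40°, 43.34°, 2.15°, 227.33°, 34.52°, 0.55°, 1.70°, 36.01°.
Largest gap = 227.33° ⇒ minimal covering band is its complement: 360° − 227.33° = 132.67°.
Band runs from +118.76° eastward to -108.57°, crossing the antimeridian.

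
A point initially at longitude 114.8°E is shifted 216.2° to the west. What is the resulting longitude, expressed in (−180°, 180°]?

Start at +114.8°; shift −216.2° → -101.4°.
-101.4° already lies in (−180°, 180°].

101.4°W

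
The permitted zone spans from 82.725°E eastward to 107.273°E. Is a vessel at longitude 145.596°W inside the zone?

No

Band width going east from +82.725° to +107.273°: ((107.273 − 82.725) mod 360) = 24.548°.
Offset of -145.596° east of the west edge: ((-145.596 − 82.725) mod 360) = 131.679°.
131.679° > 24.548° ⇒ outside.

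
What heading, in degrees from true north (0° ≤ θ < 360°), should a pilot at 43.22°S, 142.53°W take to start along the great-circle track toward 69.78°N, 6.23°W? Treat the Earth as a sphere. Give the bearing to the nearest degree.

Δλ = -6.23 − -142.53 = 136.30°.
θ = atan2( sin Δλ · cos φ₂ , cos φ₁ · sin φ₂ − sin φ₁ · cos φ₂ · cos Δλ )
  = atan2(0.23879, 0.51270) = 24.973° → normalised to [0°, 360°): 24.973°.

25°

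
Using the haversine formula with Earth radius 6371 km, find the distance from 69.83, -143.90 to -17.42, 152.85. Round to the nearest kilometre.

Δλ = 152.85 − -143.90 = 296.75°; wrapped into (−180°, 180°]: -63.25°.
Δφ = -17.42 − 69.83 = -87.25°.
a = sin²(Δφ/2) + cos φ₁ · cos φ₂ · sin²(Δλ/2) = 0.566468.
c = 2·atan2(√a, √(1−a)) = 1.70413 rad → d = 6371·c ≈ 10856.99 km.

10857 km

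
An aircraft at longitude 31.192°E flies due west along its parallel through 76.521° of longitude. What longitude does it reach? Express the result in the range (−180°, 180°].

Start at +31.192°; shift −76.521° → -45.329°.
-45.329° already lies in (−180°, 180°].

45.329°W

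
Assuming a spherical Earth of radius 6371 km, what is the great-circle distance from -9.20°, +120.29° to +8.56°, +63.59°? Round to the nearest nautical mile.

Δλ = 63.59 − 120.29 = -56.70°.
Δφ = 8.56 − -9.20 = 17.76°.
a = sin²(Δφ/2) + cos φ₁ · cos φ₂ · sin²(Δλ/2) = 0.243937.
c = 2·atan2(√a, √(1−a)) = 1.03314 rad → d = 6371·c ≈ 6582.13 km ≈ 3554.06 nmi.

3554 nmi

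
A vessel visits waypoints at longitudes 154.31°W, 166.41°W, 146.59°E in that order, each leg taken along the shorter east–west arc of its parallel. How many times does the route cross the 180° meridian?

1

Leg 1: -154.31° → -166.41°, shortest Δλ = -12.1° (west) — does not cross 180°.
Leg 2: -166.41° → +146.59°, shortest Δλ = -47.0° (west) — crosses 180°.
Total crossings: 1.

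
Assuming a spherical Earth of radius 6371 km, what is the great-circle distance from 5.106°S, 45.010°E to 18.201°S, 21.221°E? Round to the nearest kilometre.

2966 km

Δλ = 21.221 − 45.010 = -23.789°.
Δφ = -18.201 − -5.106 = -13.095°.
a = sin²(Δφ/2) + cos φ₁ · cos φ₂ · sin²(Δλ/2) = 0.053198.
c = 2·atan2(√a, √(1−a)) = 0.46548 rad → d = 6371·c ≈ 2965.60 km.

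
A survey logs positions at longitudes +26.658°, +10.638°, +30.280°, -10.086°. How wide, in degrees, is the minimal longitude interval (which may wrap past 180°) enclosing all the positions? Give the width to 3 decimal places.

40.366°

Sort the longitudes: -10.086°, +10.638°, +26.658°, +30.280°.
Eastward gaps between consecutive values (wrapping around): 20.724°, 16.020°, 3.622°, 319.634°.
Largest gap = 319.634° ⇒ minimal covering band is its complement: 360° − 319.634° = 40.366°.
Band runs from -10.086° eastward to +30.280°.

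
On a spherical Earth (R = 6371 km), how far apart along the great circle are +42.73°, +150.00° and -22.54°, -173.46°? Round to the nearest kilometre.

Δλ = -173.46 − 150.00 = -323.46°; wrapped into (−180°, 180°]: 36.54°.
Δφ = -22.54 − 42.73 = -65.27°.
a = sin²(Δφ/2) + cos φ₁ · cos φ₂ · sin²(Δλ/2) = 0.357506.
c = 2·atan2(√a, √(1−a)) = 1.28180 rad → d = 6371·c ≈ 8166.36 km.

8166 km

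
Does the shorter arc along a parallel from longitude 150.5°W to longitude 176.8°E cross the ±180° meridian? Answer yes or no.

Naïve |176.8 − -150.5| = 327.3° > 180°, so the shorter arc goes the other way round — across 180°.
Signed shortest Δλ = ((176.8 − -150.5 + 180) mod 360) − 180 = -32.7°.
Going west by 32.7° from -150.5° passes through 180° before reaching +176.8°.

Yes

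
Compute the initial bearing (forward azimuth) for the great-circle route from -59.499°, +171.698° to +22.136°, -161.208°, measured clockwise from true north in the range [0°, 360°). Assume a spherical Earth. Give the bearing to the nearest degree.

25°

Δλ = -161.208 − 171.698 = -332.906°; wrapped into (−180°, 180°]: 27.094°.
θ = atan2( sin Δλ · cos φ₂ , cos φ₁ · sin φ₂ − sin φ₁ · cos φ₂ · cos Δλ )
  = atan2(0.42188, 0.90178) = 25.072° → normalised to [0°, 360°): 25.072°.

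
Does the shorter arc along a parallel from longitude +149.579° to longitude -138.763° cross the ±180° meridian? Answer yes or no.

Naïve |-138.763 − 149.579| = 288.342° > 180°, so the shorter arc goes the other way round — across 180°.
Signed shortest Δλ = ((-138.763 − 149.579 + 180) mod 360) − 180 = 71.658°.
Going east by 71.658° from +149.579° passes through 180° before reaching -138.763°.

Yes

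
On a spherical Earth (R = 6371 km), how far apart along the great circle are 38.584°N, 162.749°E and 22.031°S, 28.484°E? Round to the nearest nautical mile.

Δλ = 28.484 − 162.749 = -134.265°.
Δφ = -22.031 − 38.584 = -60.615°.
a = sin²(Δφ/2) + cos φ₁ · cos φ₂ · sin²(Δλ/2) = 0.869853.
c = 2·atan2(√a, √(1−a)) = 2.40343 rad → d = 6371·c ≈ 15312.26 km ≈ 8267.96 nmi.

8268 nmi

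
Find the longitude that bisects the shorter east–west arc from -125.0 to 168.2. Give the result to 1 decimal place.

Signed shortest Δλ from -125.0° to +168.2° is -66.8°.
Midpoint longitude = -125.0° + (-66.8°)/2 = -125.0° − 33.4° = -158.4°.
(The naïve average (-125.0 + +168.2)/2 = 21.6° is on the wrong side of the globe.)

-158.4°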